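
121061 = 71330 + 49731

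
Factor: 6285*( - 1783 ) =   -  11206155= - 3^1*5^1*419^1 * 1783^1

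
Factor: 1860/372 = 5 = 5^1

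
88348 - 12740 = 75608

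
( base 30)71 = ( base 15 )E1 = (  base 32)6j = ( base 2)11010011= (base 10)211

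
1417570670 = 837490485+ 580080185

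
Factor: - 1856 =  - 2^6*29^1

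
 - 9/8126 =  - 9/8126= - 0.00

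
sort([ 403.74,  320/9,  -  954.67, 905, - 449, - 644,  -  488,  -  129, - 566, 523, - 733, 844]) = [ - 954.67, - 733, - 644, - 566,-488, - 449,-129, 320/9,403.74, 523, 844, 905] 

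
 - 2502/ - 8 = 1251/4  =  312.75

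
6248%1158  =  458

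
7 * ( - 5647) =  - 39529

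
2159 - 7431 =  - 5272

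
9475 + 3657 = 13132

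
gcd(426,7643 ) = 1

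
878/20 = 439/10 = 43.90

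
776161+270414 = 1046575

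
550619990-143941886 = 406678104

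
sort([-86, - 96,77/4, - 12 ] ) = [ - 96,-86 , - 12,77/4]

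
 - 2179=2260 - 4439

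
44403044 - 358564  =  44044480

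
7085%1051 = 779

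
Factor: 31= 31^1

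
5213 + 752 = 5965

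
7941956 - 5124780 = 2817176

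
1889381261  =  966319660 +923061601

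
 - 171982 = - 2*85991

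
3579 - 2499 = 1080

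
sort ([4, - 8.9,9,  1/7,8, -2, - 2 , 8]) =[ - 8.9,-2, - 2,1/7,4,  8, 8 , 9 ] 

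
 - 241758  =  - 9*26862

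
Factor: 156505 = 5^1*113^1*277^1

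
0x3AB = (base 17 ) 344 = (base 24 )1f3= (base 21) 22f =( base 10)939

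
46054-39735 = 6319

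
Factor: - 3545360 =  - 2^4*5^1*7^1 * 13^1*487^1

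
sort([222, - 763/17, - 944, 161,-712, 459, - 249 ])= [ - 944,-712, - 249,-763/17 , 161,222, 459 ]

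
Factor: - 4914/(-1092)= 2^( - 1)*3^2 = 9/2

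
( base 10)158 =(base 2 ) 10011110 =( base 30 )58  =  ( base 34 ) 4m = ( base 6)422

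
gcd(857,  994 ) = 1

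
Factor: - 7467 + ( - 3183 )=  - 10650 = - 2^1*3^1*5^2*71^1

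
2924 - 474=2450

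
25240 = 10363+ 14877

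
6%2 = 0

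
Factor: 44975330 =2^1 * 5^1*4497533^1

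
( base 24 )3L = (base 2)1011101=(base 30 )33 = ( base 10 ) 93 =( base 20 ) 4D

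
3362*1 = 3362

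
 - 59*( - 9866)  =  582094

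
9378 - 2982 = 6396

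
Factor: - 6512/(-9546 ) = 2^3 * 3^( - 1) * 11^1*43^( - 1 ) = 88/129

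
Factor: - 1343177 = -11^1*23^1*5309^1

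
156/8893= 156/8893 = 0.02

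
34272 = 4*8568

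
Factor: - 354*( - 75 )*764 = 2^3*3^2*5^2*59^1*191^1 = 20284200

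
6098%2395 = 1308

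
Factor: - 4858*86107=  - 418307806 = -2^1 * 7^2*347^1*12301^1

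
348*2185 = 760380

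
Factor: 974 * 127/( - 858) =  - 61849/429 = -3^( - 1 )*11^(  -  1)*13^ ( - 1 )*127^1*487^1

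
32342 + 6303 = 38645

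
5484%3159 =2325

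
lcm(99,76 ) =7524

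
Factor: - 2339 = -2339^1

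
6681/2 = 6681/2=3340.50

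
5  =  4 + 1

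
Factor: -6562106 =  - 2^1*19^1*172687^1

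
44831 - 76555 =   -  31724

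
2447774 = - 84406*( - 29 )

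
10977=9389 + 1588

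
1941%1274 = 667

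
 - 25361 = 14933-40294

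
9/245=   9/245 =0.04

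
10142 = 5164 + 4978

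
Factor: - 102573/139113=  - 3^1*13^(- 1)*41^(  -  1 )*131^1=- 393/533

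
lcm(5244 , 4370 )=26220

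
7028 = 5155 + 1873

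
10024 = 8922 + 1102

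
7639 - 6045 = 1594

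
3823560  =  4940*774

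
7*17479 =122353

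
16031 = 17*943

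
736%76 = 52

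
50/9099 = 50/9099 = 0.01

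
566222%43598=43046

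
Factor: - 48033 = -3^4*593^1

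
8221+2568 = 10789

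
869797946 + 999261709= 1869059655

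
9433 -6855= 2578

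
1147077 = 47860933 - 46713856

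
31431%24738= 6693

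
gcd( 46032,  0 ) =46032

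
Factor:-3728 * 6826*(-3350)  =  2^6 *5^2*67^1 * 233^1*3413^1 = 85248548800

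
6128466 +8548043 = 14676509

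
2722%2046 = 676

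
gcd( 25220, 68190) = 10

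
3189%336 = 165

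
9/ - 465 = -3/155 = -0.02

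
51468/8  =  6433  +  1/2 = 6433.50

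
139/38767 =139/38767= 0.00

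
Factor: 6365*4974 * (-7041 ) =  - 222914609910 = - 2^1* 3^2*5^1 * 19^1*67^1*829^1*2347^1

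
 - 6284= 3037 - 9321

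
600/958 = 300/479 = 0.63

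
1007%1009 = 1007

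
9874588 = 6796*1453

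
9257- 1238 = 8019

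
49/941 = 49/941 = 0.05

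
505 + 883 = 1388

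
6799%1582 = 471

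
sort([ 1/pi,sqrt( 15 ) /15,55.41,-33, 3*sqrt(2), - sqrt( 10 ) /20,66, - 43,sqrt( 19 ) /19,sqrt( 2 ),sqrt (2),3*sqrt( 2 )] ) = [ - 43,-33,-sqrt( 10 )/20,sqrt(19 )/19,sqrt( 15 ) /15,1/pi,sqrt(2),sqrt(2),3*sqrt (2),3*sqrt(2),  55.41, 66 ]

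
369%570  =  369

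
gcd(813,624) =3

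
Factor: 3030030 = 2^1*3^2* 5^1 * 131^1 * 257^1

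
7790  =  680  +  7110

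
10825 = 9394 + 1431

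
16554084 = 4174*3966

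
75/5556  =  25/1852 = 0.01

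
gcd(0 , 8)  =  8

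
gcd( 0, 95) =95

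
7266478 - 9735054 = -2468576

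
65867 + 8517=74384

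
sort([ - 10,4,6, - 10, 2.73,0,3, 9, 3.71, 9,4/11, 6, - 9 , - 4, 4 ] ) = [ - 10  ,-10, - 9, - 4, 0,4/11, 2.73, 3 , 3.71, 4, 4, 6,6, 9, 9]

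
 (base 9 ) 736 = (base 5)4400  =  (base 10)600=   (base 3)211020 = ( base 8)1130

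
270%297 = 270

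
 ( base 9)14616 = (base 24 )H7I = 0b10011011111010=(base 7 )41043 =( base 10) 9978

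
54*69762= 3767148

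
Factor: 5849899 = 11^1*179^1 * 2971^1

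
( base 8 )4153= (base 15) 98A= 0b100001101011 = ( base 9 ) 2854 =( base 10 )2155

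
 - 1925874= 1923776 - 3849650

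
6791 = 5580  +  1211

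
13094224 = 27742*472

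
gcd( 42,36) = 6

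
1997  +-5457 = -3460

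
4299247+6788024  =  11087271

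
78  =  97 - 19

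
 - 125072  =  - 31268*4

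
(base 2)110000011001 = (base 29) 3JN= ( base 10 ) 3097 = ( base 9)4221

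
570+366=936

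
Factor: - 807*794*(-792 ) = 507480336 = 2^4 * 3^3*11^1*269^1*397^1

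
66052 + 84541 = 150593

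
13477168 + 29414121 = 42891289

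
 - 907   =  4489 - 5396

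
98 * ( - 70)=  - 6860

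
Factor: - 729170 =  - 2^1*5^1 * 13^1*71^1*79^1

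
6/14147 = 6/14147  =  0.00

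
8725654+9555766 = 18281420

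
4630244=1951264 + 2678980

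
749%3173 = 749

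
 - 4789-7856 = - 12645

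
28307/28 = 1010 + 27/28 = 1010.96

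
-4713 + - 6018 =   -  10731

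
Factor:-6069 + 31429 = 25360 = 2^4*5^1*317^1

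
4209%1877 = 455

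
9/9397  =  9/9397= 0.00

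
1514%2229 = 1514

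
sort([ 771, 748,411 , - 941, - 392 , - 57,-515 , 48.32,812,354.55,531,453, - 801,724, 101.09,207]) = [ -941, - 801,-515, -392, - 57, 48.32,101.09,  207,354.55,411,453,  531, 724,748, 771 , 812]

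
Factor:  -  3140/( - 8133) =2^2*3^( - 1)*5^1*157^1*2711^(  -  1)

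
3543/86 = 3543/86  =  41.20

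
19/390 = 19/390 = 0.05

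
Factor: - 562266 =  - 2^1*3^2*31237^1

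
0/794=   0 = 0.00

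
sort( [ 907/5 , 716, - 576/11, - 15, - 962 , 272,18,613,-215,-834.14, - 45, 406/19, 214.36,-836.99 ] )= [ - 962 , - 836.99, - 834.14, - 215, - 576/11, - 45, - 15, 18 , 406/19,  907/5,214.36,272,  613 , 716]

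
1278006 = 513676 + 764330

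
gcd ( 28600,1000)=200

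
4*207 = 828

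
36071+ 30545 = 66616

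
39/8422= 39/8422 = 0.00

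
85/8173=85/8173 = 0.01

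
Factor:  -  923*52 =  - 47996 = - 2^2*13^2*71^1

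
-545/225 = -3 + 26/45 = - 2.42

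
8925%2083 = 593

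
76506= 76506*1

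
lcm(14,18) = 126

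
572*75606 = 43246632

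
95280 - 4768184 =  - 4672904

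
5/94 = 5/94 =0.05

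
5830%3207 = 2623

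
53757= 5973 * 9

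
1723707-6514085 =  - 4790378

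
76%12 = 4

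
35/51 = 35/51 = 0.69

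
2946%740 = 726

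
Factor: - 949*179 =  - 169871 = - 13^1*  73^1*179^1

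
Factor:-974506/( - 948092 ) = 487253/474046 = 2^ (-1 )*13^1*37^1*421^ (-1) * 563^(- 1)*1013^1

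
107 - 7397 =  - 7290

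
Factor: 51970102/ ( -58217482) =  - 19^( - 1) * 443^1*58657^1 * 1532039^( - 1 ) =- 25985051/29108741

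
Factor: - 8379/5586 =-2^( - 1)*3^1 = - 3/2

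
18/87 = 6/29 = 0.21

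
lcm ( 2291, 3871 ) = 112259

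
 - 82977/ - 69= 27659/23 = 1202.57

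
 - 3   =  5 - 8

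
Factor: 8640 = 2^6 * 3^3 * 5^1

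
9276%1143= 132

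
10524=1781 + 8743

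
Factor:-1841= - 7^1 * 263^1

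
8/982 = 4/491 = 0.01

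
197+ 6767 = 6964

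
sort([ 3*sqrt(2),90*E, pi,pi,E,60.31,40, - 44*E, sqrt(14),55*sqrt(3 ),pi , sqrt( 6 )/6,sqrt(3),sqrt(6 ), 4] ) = [  -  44*E , sqrt(6 )/6,sqrt( 3), sqrt(6 ),E , pi,  pi,pi,sqrt(14 ),4, 3*sqrt( 2 ),  40,60.31, 55 *sqrt(3 ) , 90*E]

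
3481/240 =14 + 121/240= 14.50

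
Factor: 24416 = 2^5*7^1*109^1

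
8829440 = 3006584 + 5822856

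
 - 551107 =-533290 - 17817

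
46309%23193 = 23116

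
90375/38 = 2378 +11/38 = 2378.29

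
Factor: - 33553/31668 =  -2^( - 2)*3^( - 1 ) * 7^( - 1)*89^1=- 89/84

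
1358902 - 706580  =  652322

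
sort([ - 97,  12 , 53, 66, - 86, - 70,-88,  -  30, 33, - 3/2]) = [  -  97, - 88, - 86, - 70, - 30, - 3/2,  12, 33, 53, 66]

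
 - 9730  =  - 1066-8664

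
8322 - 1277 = 7045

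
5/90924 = 5/90924 = 0.00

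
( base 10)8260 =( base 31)8ie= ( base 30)95a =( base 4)2001010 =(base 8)20104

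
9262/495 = 18 + 32/45 = 18.71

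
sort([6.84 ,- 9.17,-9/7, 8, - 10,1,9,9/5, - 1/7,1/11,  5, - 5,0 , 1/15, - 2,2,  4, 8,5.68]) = [ - 10, - 9.17, - 5, - 2 , - 9/7, - 1/7,0,1/15,1/11, 1,9/5,2, 4 , 5,5.68 , 6.84 , 8,  8, 9 ]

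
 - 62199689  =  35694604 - 97894293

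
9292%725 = 592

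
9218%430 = 188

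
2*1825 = 3650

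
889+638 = 1527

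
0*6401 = 0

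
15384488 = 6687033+8697455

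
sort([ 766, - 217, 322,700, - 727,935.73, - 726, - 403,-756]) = [ - 756 ,  -  727,- 726, - 403,-217 , 322,700, 766, 935.73]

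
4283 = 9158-4875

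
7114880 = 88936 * 80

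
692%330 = 32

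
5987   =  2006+3981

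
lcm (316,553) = 2212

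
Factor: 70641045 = 3^3*5^1*43^2*283^1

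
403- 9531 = -9128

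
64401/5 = 64401/5 = 12880.20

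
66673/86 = 775 + 23/86= 775.27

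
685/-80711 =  - 1+ 80026/80711  =  - 0.01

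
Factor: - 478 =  - 2^1*239^1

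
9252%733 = 456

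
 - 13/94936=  - 13/94936=- 0.00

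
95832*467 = 44753544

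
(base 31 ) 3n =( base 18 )68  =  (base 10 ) 116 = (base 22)56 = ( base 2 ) 1110100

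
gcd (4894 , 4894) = 4894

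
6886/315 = 21 + 271/315=21.86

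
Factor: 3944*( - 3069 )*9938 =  - 2^4* 3^2*11^1*17^1*29^1*31^1*  4969^1 = - 120290903568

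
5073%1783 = 1507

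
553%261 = 31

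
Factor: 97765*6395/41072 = 625207175/41072= 2^(-4)*5^2*17^(-1 ) * 151^( - 1)*1279^1* 19553^1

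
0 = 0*113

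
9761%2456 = 2393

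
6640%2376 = 1888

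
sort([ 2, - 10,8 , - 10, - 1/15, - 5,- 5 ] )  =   [  -  10,-10, - 5, - 5, - 1/15, 2,8] 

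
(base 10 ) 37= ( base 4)211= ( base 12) 31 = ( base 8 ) 45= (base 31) 16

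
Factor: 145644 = 2^2*3^1*53^1*229^1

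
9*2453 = 22077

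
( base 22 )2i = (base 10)62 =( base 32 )1u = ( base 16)3e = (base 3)2022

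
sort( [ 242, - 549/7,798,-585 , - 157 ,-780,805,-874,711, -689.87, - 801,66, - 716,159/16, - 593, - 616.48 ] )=[ - 874, - 801,- 780, - 716,-689.87,-616.48 , - 593,-585,  -  157,-549/7,159/16,66 , 242,711,798, 805 ] 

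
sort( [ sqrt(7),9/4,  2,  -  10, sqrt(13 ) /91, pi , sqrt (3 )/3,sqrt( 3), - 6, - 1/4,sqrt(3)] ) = [ -10, - 6, - 1/4, sqrt (13) /91,sqrt(3 ) /3,sqrt(  3),sqrt ( 3),2,9/4,sqrt ( 7 ), pi ] 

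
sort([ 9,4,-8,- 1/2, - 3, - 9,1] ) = [ - 9, - 8 , - 3, - 1/2, 1 , 4, 9] 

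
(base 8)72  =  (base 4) 322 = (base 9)64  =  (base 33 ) 1P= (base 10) 58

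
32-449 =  - 417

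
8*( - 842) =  - 6736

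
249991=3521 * 71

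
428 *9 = 3852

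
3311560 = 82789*40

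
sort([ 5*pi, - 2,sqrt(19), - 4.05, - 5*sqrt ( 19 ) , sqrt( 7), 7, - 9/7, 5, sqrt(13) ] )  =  [-5*sqrt (19 ),-4.05, - 2, - 9/7,sqrt(7), sqrt(13),sqrt(19 ),5,  7,5*pi ] 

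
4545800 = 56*81175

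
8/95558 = 4/47779= 0.00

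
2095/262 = 2095/262  =  8.00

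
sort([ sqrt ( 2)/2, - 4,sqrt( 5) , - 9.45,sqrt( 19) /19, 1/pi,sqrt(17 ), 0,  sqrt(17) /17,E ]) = [ - 9.45, - 4 , 0, sqrt( 19)/19, sqrt(17 )/17, 1/pi, sqrt( 2)/2,sqrt( 5),E,  sqrt ( 17)]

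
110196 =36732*3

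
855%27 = 18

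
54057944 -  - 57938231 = 111996175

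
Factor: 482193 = 3^4*5953^1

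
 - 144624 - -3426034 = 3281410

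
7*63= 441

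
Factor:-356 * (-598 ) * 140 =2^5 * 5^1 * 7^1*13^1*23^1 * 89^1 = 29804320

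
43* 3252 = 139836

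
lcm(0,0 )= 0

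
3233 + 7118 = 10351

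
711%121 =106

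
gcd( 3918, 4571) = 653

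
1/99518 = 1/99518 = 0.00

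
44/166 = 22/83  =  0.27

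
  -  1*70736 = - 70736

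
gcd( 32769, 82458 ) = 9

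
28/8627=28/8627= 0.00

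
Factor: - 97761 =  - 3^1 * 32587^1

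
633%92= 81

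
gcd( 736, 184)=184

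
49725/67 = 742 + 11/67 = 742.16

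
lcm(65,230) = 2990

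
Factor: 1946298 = 2^1*3^1*227^1*1429^1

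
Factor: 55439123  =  251^1*220873^1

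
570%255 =60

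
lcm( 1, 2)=2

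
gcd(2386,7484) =2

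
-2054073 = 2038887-4092960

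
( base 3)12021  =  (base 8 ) 216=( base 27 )57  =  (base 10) 142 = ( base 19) 79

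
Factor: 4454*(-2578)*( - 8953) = 102802034636 = 2^2*7^1*17^1*131^1*1279^1 * 1289^1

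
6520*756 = 4929120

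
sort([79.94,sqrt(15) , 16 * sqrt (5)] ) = [sqrt(15), 16*sqrt( 5) , 79.94] 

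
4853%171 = 65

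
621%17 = 9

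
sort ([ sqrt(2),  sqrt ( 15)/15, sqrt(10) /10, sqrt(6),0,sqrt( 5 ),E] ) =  [ 0, sqrt(15)/15, sqrt (10)/10,sqrt( 2), sqrt ( 5 ),  sqrt( 6),E] 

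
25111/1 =25111 = 25111.00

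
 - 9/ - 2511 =1/279 =0.00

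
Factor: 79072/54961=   2^5* 7^1*17^(-1)*53^(-1)*61^( - 1)*353^1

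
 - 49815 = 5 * ( - 9963 )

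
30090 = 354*85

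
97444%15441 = 4798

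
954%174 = 84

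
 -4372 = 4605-8977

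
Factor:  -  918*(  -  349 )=320382 = 2^1*3^3*17^1*349^1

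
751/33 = 22+25/33 = 22.76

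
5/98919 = 5/98919 = 0.00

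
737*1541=1135717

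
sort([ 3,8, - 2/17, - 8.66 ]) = [ - 8.66,  -  2/17, 3,8 ]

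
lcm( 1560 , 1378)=82680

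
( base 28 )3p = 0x6D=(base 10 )109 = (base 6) 301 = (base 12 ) 91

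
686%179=149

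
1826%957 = 869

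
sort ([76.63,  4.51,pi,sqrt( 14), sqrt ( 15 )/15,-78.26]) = [- 78.26,sqrt( 15 ) /15 , pi, sqrt( 14 ),4.51, 76.63 ] 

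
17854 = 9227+8627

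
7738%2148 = 1294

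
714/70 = 51/5 = 10.20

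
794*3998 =3174412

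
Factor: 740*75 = 2^2 * 3^1*5^3 * 37^1 = 55500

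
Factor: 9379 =83^1 * 113^1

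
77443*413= 31983959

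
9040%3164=2712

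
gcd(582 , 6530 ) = 2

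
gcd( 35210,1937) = 1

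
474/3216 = 79/536 = 0.15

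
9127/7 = 1303  +  6/7 = 1303.86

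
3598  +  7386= 10984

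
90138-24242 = 65896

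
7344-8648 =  - 1304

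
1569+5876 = 7445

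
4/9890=2/4945 = 0.00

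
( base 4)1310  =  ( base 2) 1110100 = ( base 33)3h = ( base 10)116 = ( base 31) 3n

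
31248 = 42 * 744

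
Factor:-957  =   -3^1*11^1 * 29^1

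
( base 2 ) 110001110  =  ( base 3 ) 112202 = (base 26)F8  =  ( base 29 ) dl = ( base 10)398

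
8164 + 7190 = 15354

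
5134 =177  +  4957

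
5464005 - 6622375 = -1158370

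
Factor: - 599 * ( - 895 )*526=2^1 * 5^1*179^1 * 263^1 * 599^1 = 281991230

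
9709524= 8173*1188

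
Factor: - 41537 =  - 73^1*569^1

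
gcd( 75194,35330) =2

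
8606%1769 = 1530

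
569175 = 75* 7589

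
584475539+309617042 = 894092581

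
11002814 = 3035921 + 7966893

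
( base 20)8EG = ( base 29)44G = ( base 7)13123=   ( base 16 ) DA8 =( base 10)3496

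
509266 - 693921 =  - 184655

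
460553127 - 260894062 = 199659065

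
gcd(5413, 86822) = 1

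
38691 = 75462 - 36771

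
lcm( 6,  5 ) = 30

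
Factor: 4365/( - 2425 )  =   - 3^2*5^( - 1 )= -9/5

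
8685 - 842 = 7843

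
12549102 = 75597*166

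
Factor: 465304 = 2^3 * 7^2*1187^1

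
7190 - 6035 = 1155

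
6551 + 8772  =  15323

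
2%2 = 0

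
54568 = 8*6821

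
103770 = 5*20754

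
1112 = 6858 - 5746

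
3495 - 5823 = -2328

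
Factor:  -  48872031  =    -  3^1  *13^1 * 211^1 * 5939^1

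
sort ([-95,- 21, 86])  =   [ - 95, - 21, 86 ]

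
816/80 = 10 + 1/5  =  10.20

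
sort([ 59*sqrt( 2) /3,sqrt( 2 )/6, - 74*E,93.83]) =[ - 74*E, sqrt( 2 )/6, 59 *sqrt ( 2 ) /3,93.83] 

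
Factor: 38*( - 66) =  - 2508 = - 2^2*3^1*11^1*19^1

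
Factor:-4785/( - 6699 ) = 5/7 = 5^1*7^(-1 )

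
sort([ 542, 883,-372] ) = [ - 372,542,883]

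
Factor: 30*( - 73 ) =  - 2190 = - 2^1*3^1*5^1*73^1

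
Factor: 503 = 503^1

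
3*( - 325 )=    - 975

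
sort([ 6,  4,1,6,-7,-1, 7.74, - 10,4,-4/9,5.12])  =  [  -  10, - 7, - 1,  -  4/9,1,4,4, 5.12,  6, 6,7.74] 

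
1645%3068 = 1645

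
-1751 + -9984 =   -  11735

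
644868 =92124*7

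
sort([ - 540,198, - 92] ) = [ - 540, - 92,198 ] 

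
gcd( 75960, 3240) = 360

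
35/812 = 5/116 = 0.04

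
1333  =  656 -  - 677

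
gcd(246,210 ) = 6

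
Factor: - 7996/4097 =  - 2^2*17^( - 1)*241^( - 1 )*1999^1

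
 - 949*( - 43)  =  40807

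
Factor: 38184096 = 2^5*3^1*397751^1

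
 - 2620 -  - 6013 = 3393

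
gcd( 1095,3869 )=73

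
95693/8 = 95693/8 = 11961.62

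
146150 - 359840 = -213690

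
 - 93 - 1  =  -94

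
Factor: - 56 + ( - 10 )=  - 66 = - 2^1*3^1*11^1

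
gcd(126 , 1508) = 2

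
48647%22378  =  3891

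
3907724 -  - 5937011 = 9844735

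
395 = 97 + 298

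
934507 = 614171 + 320336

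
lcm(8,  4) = 8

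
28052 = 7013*4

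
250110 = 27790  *9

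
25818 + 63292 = 89110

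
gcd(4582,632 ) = 158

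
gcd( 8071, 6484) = 1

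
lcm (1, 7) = 7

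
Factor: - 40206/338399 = - 2^1*  3^1*23^( - 1 ) *6701^1*14713^( - 1 ) 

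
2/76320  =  1/38160 = 0.00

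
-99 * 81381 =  - 8056719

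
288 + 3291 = 3579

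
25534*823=21014482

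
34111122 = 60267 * 566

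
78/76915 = 78/76915 = 0.00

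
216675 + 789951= 1006626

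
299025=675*443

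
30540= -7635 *( - 4) 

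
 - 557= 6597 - 7154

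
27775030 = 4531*6130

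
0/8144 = 0 = 0.00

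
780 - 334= 446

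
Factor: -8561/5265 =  - 3^( - 4) * 5^ (  -  1 )*7^1*13^( - 1 )*1223^1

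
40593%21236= 19357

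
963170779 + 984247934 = 1947418713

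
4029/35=115 + 4/35 = 115.11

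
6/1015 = 6/1015  =  0.01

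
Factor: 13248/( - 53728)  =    -  18/73 = - 2^1*3^2 *73^( - 1 )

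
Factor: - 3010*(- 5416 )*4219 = 2^4*5^1*7^1*43^1*677^1 * 4219^1 = 68778813040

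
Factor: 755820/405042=390/209 = 2^1*3^1*5^1 * 11^( - 1) * 13^1 * 19^(-1 ) 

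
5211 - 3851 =1360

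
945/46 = 20 + 25/46 =20.54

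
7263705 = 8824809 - 1561104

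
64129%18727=7948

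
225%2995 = 225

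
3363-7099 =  - 3736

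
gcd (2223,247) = 247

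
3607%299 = 19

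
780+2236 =3016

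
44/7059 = 44/7059 =0.01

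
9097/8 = 9097/8  =  1137.12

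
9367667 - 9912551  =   - 544884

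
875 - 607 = 268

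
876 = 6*146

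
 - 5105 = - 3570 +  - 1535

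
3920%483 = 56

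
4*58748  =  234992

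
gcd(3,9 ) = 3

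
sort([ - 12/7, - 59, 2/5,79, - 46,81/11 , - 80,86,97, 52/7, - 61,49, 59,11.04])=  [  -  80, -61, - 59,-46, - 12/7,2/5,81/11,52/7,11.04,49,59,  79, 86,97]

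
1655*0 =0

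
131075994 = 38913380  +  92162614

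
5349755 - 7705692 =-2355937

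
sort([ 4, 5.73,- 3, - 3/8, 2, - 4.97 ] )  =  [-4.97, - 3, - 3/8,  2,4 , 5.73]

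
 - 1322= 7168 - 8490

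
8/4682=4/2341  =  0.00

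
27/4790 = 27/4790 = 0.01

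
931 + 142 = 1073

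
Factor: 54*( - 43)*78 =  - 2^2*3^4*13^1*43^1 = - 181116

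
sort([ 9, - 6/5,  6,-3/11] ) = [ - 6/5, - 3/11,6,9] 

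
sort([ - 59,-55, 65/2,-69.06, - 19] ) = [ - 69.06, - 59,-55, - 19, 65/2]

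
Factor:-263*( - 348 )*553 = 50612772 = 2^2 * 3^1*7^1*29^1*79^1*263^1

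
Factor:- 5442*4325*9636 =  - 226799159400= -2^3*3^2 *5^2*11^1*73^1*173^1*907^1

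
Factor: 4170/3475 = 2^1*3^1*5^(-1) = 6/5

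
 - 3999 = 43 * (-93)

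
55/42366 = 55/42366 = 0.00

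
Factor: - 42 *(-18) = 756 = 2^2*3^3*7^1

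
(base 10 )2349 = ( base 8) 4455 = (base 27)360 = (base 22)4IH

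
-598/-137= 598/137 = 4.36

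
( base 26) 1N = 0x31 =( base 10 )49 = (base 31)1i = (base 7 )100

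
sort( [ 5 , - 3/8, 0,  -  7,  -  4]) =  [-7,-4, - 3/8,0, 5]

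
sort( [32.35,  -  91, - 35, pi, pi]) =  [ - 91, - 35, pi, pi,32.35] 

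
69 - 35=34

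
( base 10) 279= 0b100010111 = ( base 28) 9R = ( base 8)427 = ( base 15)139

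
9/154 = 9/154 = 0.06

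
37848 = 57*664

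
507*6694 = 3393858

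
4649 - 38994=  - 34345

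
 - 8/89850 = - 4/44925=- 0.00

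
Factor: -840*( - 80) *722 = 48518400 = 2^8* 3^1 * 5^2*7^1*19^2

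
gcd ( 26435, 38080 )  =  85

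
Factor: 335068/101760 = 2^( - 5)*3^(  -  1)*5^(-1 )*  53^( - 1)*211^1*397^1 = 83767/25440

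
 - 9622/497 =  -20 + 318/497  =  - 19.36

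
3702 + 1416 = 5118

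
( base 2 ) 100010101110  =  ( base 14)B4A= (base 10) 2222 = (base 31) 29l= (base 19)62i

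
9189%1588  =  1249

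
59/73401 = 59/73401 =0.00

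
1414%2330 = 1414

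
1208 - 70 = 1138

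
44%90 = 44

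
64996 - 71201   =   - 6205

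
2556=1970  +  586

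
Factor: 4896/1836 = 8/3 = 2^3* 3^( - 1 ) 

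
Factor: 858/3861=2/9 =2^1*3^( - 2 ) 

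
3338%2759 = 579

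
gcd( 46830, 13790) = 70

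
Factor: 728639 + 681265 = 1409904  =  2^4* 3^2 * 9791^1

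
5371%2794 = 2577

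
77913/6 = 25971/2  =  12985.50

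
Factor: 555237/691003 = 3^2 * 17^1*19^1*191^1 * 251^( - 1)*2753^( - 1)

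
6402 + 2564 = 8966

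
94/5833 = 94/5833=   0.02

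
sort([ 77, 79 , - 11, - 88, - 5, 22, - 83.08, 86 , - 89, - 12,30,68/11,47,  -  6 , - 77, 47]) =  [-89 , - 88, - 83.08, - 77,  -  12, - 11, - 6, - 5, 68/11,22,30,47,  47, 77,  79, 86 ]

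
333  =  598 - 265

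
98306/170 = 49153/85   =  578.27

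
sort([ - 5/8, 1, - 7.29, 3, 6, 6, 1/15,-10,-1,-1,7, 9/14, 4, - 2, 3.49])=[ - 10, - 7.29 ,-2,-1,-1,-5/8, 1/15, 9/14, 1, 3, 3.49, 4, 6,6,7 ]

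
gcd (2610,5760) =90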